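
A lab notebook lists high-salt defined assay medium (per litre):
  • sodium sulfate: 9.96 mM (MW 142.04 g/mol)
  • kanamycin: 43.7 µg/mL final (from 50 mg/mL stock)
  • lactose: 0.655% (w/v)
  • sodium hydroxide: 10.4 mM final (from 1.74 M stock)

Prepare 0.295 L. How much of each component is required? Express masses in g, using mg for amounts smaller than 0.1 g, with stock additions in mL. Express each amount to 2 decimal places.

Scale factor relative to 1 L: 0.295.
sodium sulfate: 9.96 mmol/L × 142.04 g/mol × 0.295 L ÷ 1000 = 0.42 g
kanamycin: C1V1 = C2V2 → 43.7 µg/mL × 295 mL ÷ 50000 µg/mL = 0.26 mL
lactose: 0.655 g per 100 mL × 295 mL ÷ 100 = 1.93 g
sodium hydroxide: dilute stock: 10.4 mM × 295 mL ÷ 1740 mM = 1.76 mL

sodium sulfate 0.42 g; kanamycin 0.26 mL; lactose 1.93 g; sodium hydroxide 1.76 mL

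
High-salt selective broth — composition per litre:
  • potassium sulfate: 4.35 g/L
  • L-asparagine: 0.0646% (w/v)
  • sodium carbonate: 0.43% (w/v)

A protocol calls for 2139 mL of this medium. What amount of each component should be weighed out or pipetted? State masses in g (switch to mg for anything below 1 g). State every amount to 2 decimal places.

Target volume = 2139 mL = 2.139 L.
potassium sulfate: 4.35 g/L × 2.139 L = 9.30 g
L-asparagine: 0.0646% w/v = 0.646 g/L → 0.646 × 2.139 L = 1.38 g
sodium carbonate: 0.43 g per 100 mL × 2139 mL ÷ 100 = 9.20 g

potassium sulfate 9.30 g; L-asparagine 1.38 g; sodium carbonate 9.20 g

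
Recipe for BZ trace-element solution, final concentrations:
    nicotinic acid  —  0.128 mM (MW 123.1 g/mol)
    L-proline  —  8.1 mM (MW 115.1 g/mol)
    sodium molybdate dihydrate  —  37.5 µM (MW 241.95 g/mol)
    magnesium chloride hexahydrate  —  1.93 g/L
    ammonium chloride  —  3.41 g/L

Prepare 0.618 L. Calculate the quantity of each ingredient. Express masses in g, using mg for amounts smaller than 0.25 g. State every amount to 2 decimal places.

nicotinic acid 9.74 mg; L-proline 0.58 g; sodium molybdate dihydrate 5.61 mg; magnesium chloride hexahydrate 1.19 g; ammonium chloride 2.11 g

Scale factor relative to 1 L: 0.618.
nicotinic acid: 0.128 mmol/L × 123.1 mg/mmol × 0.618 L = 9.74 mg
L-proline: 8.1 mmol/L × 115.1 g/mol × 0.618 L ÷ 1000 = 0.58 g
sodium molybdate dihydrate: 37.5 µmol/L × 241.95 g/mol × 0.618 L ÷ 1000 = 5.61 mg
magnesium chloride hexahydrate: 1.93 g/L × 0.618 L = 1.19 g
ammonium chloride: 3.41 g/L × 0.618 L = 2.11 g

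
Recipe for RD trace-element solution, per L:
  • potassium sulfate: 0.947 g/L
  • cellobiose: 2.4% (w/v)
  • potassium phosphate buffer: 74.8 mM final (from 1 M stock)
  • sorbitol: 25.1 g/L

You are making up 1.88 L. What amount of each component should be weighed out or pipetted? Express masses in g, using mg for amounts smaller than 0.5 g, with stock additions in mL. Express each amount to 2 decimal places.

potassium sulfate 1.78 g; cellobiose 45.12 g; potassium phosphate buffer 140.62 mL; sorbitol 47.19 g

Scale factor relative to 1 L: 1.88.
potassium sulfate: 0.947 g/L × 1.88 L = 1.78 g
cellobiose: 2.4 g per 100 mL × 1880 mL ÷ 100 = 45.12 g
potassium phosphate buffer: dilute stock: 74.8 mM × 1880 mL ÷ 1000 mM = 140.62 mL
sorbitol: 25.1 g/L × 1.88 L = 47.19 g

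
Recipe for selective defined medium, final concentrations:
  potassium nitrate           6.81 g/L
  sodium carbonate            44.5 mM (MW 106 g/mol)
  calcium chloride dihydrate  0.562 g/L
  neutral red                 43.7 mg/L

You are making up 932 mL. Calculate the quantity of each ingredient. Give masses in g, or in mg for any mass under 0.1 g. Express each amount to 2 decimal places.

potassium nitrate 6.35 g; sodium carbonate 4.40 g; calcium chloride dihydrate 0.52 g; neutral red 40.73 mg

Working volume: 932 mL = 0.932 L.
potassium nitrate: 6.81 g/L × 0.932 L = 6.35 g
sodium carbonate: 44.5 mmol/L × 106 g/mol × 0.932 L ÷ 1000 = 4.40 g
calcium chloride dihydrate: 0.562 g/L × 0.932 L = 0.52 g
neutral red: 43.7 mg/L × 0.932 L = 40.73 mg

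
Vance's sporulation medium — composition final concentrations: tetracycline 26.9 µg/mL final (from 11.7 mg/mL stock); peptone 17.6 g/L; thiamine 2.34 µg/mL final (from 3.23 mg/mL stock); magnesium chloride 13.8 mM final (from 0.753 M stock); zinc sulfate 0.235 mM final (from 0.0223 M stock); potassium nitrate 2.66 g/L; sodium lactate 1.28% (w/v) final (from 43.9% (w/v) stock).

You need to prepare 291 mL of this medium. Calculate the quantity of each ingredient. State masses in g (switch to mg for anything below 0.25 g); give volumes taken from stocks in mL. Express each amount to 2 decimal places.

Working volume: 291 mL = 0.291 L.
tetracycline: dilute stock: 26.9 µg/mL × 291 mL ÷ 11700 µg/mL = 0.67 mL
peptone: 17.6 g/L × 0.291 L = 5.12 g
thiamine: C1V1 = C2V2 → 2.34 µg/mL × 291 mL ÷ 3230 µg/mL = 0.21 mL
magnesium chloride: V = C2·V2/C1 = 13.8 mM × 291 mL ÷ 753 mM = 5.33 mL
zinc sulfate: V = C2·V2/C1 = 0.235 mM × 291 mL ÷ 22.3 mM = 3.07 mL
potassium nitrate: 2.66 g/L × 0.291 L = 0.77 g
sodium lactate: C1V1 = C2V2 → 1.28% ÷ 43.9% × 291 mL = 8.48 mL

tetracycline 0.67 mL; peptone 5.12 g; thiamine 0.21 mL; magnesium chloride 5.33 mL; zinc sulfate 3.07 mL; potassium nitrate 0.77 g; sodium lactate 8.48 mL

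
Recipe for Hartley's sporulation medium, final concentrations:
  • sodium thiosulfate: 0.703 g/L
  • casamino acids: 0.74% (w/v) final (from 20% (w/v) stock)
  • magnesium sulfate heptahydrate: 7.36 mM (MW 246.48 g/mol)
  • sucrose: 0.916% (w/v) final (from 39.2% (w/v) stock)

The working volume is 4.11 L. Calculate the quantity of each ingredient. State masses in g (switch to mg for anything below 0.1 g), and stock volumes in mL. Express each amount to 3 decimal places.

sodium thiosulfate 2.889 g; casamino acids 152.070 mL; magnesium sulfate heptahydrate 7.456 g; sucrose 96.040 mL

Working volume: 4.11 L.
sodium thiosulfate: 0.703 g/L × 4.11 L = 2.889 g
casamino acids: C1V1 = C2V2 → 0.74% ÷ 20% × 4110 mL = 152.070 mL
magnesium sulfate heptahydrate: 7.36 mmol/L × 246.48 g/mol × 4.11 L ÷ 1000 = 7.456 g
sucrose: C1V1 = C2V2 → 0.916% ÷ 39.2% × 4110 mL = 96.040 mL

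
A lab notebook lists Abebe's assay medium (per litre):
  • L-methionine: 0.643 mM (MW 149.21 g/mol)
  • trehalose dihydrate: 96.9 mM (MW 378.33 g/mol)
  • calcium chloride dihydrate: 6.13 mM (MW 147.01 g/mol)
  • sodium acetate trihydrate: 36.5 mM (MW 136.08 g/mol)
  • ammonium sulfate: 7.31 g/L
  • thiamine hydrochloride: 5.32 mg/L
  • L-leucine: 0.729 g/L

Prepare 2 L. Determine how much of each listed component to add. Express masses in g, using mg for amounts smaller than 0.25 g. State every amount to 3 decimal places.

L-methionine 191.884 mg; trehalose dihydrate 73.320 g; calcium chloride dihydrate 1.802 g; sodium acetate trihydrate 9.934 g; ammonium sulfate 14.620 g; thiamine hydrochloride 10.640 mg; L-leucine 1.458 g

Working volume: 2 L.
L-methionine: 0.643 mmol/L × 149.21 mg/mmol × 2 L = 191.884 mg
trehalose dihydrate: 96.9 mmol/L × 378.33 g/mol × 2 L ÷ 1000 = 73.320 g
calcium chloride dihydrate: 6.13 mmol/L × 147.01 g/mol × 2 L ÷ 1000 = 1.802 g
sodium acetate trihydrate: 36.5 mmol/L × 136.08 g/mol × 2 L ÷ 1000 = 9.934 g
ammonium sulfate: 7.31 g/L × 2 L = 14.620 g
thiamine hydrochloride: 5.32 mg/L × 2 L = 10.640 mg
L-leucine: 0.729 g/L × 2 L = 1.458 g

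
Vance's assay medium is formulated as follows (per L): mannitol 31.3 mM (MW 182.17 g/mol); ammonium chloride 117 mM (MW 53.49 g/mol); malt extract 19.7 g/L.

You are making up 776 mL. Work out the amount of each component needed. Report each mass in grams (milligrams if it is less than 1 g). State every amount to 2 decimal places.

Target volume = 776 mL = 0.776 L.
mannitol: 31.3 mmol/L × 182.17 g/mol × 0.776 L ÷ 1000 = 4.42 g
ammonium chloride: 117 mmol/L × 53.49 g/mol × 0.776 L ÷ 1000 = 4.86 g
malt extract: 19.7 g/L × 0.776 L = 15.29 g

mannitol 4.42 g; ammonium chloride 4.86 g; malt extract 15.29 g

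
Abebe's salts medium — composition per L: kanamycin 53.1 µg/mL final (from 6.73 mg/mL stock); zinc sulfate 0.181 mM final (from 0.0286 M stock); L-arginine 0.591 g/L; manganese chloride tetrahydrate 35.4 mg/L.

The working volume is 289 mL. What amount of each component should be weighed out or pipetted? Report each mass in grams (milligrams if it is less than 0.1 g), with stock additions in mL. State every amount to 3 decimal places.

Working volume: 289 mL = 0.289 L.
kanamycin: V = C2·V2/C1 = 53.1 µg/mL × 289 mL ÷ 6730 µg/mL = 2.280 mL
zinc sulfate: dilute stock: 0.181 mM × 289 mL ÷ 28.6 mM = 1.829 mL
L-arginine: 0.591 g/L × 0.289 L = 0.171 g
manganese chloride tetrahydrate: 35.4 mg/L × 0.289 L = 10.231 mg

kanamycin 2.280 mL; zinc sulfate 1.829 mL; L-arginine 0.171 g; manganese chloride tetrahydrate 10.231 mg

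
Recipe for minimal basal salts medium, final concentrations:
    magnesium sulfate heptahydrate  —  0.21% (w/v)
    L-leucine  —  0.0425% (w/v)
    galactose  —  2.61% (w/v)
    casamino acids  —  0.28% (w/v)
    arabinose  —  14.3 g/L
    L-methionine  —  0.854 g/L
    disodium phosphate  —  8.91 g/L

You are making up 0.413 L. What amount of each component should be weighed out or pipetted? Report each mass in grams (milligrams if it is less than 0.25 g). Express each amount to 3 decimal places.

Scale factor relative to 1 L: 0.413.
magnesium sulfate heptahydrate: 0.21% w/v = 2.1 g/L → 2.1 × 0.413 L = 0.867 g
L-leucine: 0.0425% w/v = 0.425 g/L → 0.425 × 0.413 L = 0.175525 g = 175.525 mg
galactose: 2.61% w/v = 26.1 g/L → 26.1 × 0.413 L = 10.779 g
casamino acids: 0.28 g per 100 mL × 413 mL ÷ 100 = 1.156 g
arabinose: 14.3 g/L × 0.413 L = 5.906 g
L-methionine: 0.854 g/L × 0.413 L = 0.353 g
disodium phosphate: 8.91 g/L × 0.413 L = 3.680 g

magnesium sulfate heptahydrate 0.867 g; L-leucine 175.525 mg; galactose 10.779 g; casamino acids 1.156 g; arabinose 5.906 g; L-methionine 0.353 g; disodium phosphate 3.680 g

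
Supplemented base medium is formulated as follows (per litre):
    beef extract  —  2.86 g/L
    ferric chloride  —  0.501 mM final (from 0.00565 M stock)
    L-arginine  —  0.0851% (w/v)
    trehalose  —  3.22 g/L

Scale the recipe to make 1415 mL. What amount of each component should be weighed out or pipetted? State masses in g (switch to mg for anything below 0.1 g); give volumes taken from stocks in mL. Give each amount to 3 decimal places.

beef extract 4.047 g; ferric chloride 125.472 mL; L-arginine 1.204 g; trehalose 4.556 g

Scale factor relative to 1 L: 1.415.
beef extract: 2.86 g/L × 1.415 L = 4.047 g
ferric chloride: C1V1 = C2V2 → 0.501 mM × 1415 mL ÷ 5.65 mM = 125.472 mL
L-arginine: 0.0851 g per 100 mL × 1415 mL ÷ 100 = 1.204 g
trehalose: 3.22 g/L × 1.415 L = 4.556 g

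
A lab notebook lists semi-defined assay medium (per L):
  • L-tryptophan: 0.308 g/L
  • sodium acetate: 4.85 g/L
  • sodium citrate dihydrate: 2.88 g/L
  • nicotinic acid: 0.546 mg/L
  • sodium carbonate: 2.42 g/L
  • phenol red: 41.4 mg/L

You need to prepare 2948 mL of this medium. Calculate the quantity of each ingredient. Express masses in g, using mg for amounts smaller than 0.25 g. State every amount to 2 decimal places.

L-tryptophan 0.91 g; sodium acetate 14.30 g; sodium citrate dihydrate 8.49 g; nicotinic acid 1.61 mg; sodium carbonate 7.13 g; phenol red 122.05 mg

Working volume: 2948 mL = 2.948 L.
L-tryptophan: 0.308 g/L × 2.948 L = 0.91 g
sodium acetate: 4.85 g/L × 2.948 L = 14.30 g
sodium citrate dihydrate: 2.88 g/L × 2.948 L = 8.49 g
nicotinic acid: 0.546 mg/L × 2.948 L = 1.61 mg
sodium carbonate: 2.42 g/L × 2.948 L = 7.13 g
phenol red: 41.4 mg/L × 2.948 L = 122.05 mg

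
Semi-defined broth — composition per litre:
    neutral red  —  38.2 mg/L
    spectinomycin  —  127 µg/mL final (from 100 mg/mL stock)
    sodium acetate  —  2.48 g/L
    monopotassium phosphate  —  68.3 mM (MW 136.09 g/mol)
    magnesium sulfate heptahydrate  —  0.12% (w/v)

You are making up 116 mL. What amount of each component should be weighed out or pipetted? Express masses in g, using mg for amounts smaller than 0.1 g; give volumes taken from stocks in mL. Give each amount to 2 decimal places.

neutral red 4.43 mg; spectinomycin 0.15 mL; sodium acetate 0.29 g; monopotassium phosphate 1.08 g; magnesium sulfate heptahydrate 0.14 g

Target volume = 116 mL = 0.116 L.
neutral red: 38.2 mg/L × 0.116 L = 4.43 mg
spectinomycin: V = C2·V2/C1 = 127 µg/mL × 116 mL ÷ 100000 µg/mL = 0.15 mL
sodium acetate: 2.48 g/L × 0.116 L = 0.29 g
monopotassium phosphate: 68.3 mmol/L × 136.09 g/mol × 0.116 L ÷ 1000 = 1.08 g
magnesium sulfate heptahydrate: 0.12 g per 100 mL × 116 mL ÷ 100 = 0.14 g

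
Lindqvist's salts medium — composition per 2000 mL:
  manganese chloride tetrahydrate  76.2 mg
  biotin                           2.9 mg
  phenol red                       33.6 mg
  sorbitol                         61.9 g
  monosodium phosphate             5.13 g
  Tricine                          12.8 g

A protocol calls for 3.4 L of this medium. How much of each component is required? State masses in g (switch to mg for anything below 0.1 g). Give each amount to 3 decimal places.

Ratio of target to recipe volume: 3400 / 2000 = 1.7.
manganese chloride tetrahydrate: 76.2 mg × (3400 mL / 2000 mL) = 129.54 mg = 0.130 g
biotin: 2.9 mg × (3400 mL / 2000 mL) = 4.930 mg
phenol red: 33.6 mg × (3400 mL / 2000 mL) = 57.120 mg
sorbitol: 61.9 g × (3400 mL / 2000 mL) = 105.230 g
monosodium phosphate: 5.13 g × (3400 mL / 2000 mL) = 8.721 g
Tricine: 12.8 g × (3400 mL / 2000 mL) = 21.760 g

manganese chloride tetrahydrate 0.130 g; biotin 4.930 mg; phenol red 57.120 mg; sorbitol 105.230 g; monosodium phosphate 8.721 g; Tricine 21.760 g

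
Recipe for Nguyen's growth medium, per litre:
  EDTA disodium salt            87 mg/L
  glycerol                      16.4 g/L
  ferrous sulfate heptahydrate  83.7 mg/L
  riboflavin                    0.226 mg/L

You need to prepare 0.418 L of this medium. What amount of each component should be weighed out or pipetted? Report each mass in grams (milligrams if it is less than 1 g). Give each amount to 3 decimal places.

Working volume: 0.418 L.
EDTA disodium salt: 87 mg/L × 0.418 L = 36.366 mg
glycerol: 16.4 g/L × 0.418 L = 6.855 g
ferrous sulfate heptahydrate: 83.7 mg/L × 0.418 L = 34.987 mg
riboflavin: 0.226 mg/L × 0.418 L = 0.094 mg

EDTA disodium salt 36.366 mg; glycerol 6.855 g; ferrous sulfate heptahydrate 34.987 mg; riboflavin 0.094 mg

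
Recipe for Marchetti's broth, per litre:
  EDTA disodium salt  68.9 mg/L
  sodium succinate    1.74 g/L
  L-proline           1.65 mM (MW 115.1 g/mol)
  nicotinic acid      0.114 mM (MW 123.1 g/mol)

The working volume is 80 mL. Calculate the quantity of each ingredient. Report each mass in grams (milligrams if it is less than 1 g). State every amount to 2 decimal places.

Working volume: 80 mL = 0.08 L.
EDTA disodium salt: 68.9 mg/L × 0.08 L = 5.51 mg
sodium succinate: 1.74 g/L × 0.08 L = 0.1392 g = 139.20 mg
L-proline: 1.65 mmol/L × 115.1 mg/mmol × 0.08 L = 15.19 mg
nicotinic acid: 0.114 mmol/L × 123.1 mg/mmol × 0.08 L = 1.12 mg

EDTA disodium salt 5.51 mg; sodium succinate 139.20 mg; L-proline 15.19 mg; nicotinic acid 1.12 mg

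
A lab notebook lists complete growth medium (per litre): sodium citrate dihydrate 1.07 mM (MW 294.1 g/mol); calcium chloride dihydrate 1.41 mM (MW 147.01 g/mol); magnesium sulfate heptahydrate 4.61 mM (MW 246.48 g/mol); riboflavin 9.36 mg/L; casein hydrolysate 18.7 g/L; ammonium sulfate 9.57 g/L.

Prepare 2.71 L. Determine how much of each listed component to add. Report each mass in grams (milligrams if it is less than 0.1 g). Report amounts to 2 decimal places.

sodium citrate dihydrate 0.85 g; calcium chloride dihydrate 0.56 g; magnesium sulfate heptahydrate 3.08 g; riboflavin 25.37 mg; casein hydrolysate 50.68 g; ammonium sulfate 25.93 g

Scale factor relative to 1 L: 2.71.
sodium citrate dihydrate: 1.07 mmol/L × 294.1 g/mol × 2.71 L ÷ 1000 = 0.85 g
calcium chloride dihydrate: 1.41 mmol/L × 147.01 g/mol × 2.71 L ÷ 1000 = 0.56 g
magnesium sulfate heptahydrate: 4.61 mmol/L × 246.48 g/mol × 2.71 L ÷ 1000 = 3.08 g
riboflavin: 9.36 mg/L × 2.71 L = 25.37 mg
casein hydrolysate: 18.7 g/L × 2.71 L = 50.68 g
ammonium sulfate: 9.57 g/L × 2.71 L = 25.93 g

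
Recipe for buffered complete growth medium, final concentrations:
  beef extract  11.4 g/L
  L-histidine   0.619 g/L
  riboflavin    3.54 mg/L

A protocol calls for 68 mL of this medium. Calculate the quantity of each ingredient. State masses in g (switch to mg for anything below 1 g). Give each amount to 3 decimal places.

beef extract 775.200 mg; L-histidine 42.092 mg; riboflavin 0.241 mg

Scale factor relative to 1 L: 0.068.
beef extract: 11.4 g/L × 0.068 L = 0.7752 g = 775.200 mg
L-histidine: 0.619 g/L × 0.068 L = 0.042092 g = 42.092 mg
riboflavin: 3.54 mg/L × 0.068 L = 0.241 mg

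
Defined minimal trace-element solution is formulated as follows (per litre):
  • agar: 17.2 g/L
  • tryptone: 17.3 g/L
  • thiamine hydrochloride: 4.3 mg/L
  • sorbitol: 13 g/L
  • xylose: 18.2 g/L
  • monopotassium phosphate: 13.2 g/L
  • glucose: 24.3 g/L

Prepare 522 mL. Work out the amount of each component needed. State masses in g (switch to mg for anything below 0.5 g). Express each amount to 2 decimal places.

Scale factor relative to 1 L: 0.522.
agar: 17.2 g/L × 0.522 L = 8.98 g
tryptone: 17.3 g/L × 0.522 L = 9.03 g
thiamine hydrochloride: 4.3 mg/L × 0.522 L = 2.24 mg
sorbitol: 13 g/L × 0.522 L = 6.79 g
xylose: 18.2 g/L × 0.522 L = 9.50 g
monopotassium phosphate: 13.2 g/L × 0.522 L = 6.89 g
glucose: 24.3 g/L × 0.522 L = 12.68 g

agar 8.98 g; tryptone 9.03 g; thiamine hydrochloride 2.24 mg; sorbitol 6.79 g; xylose 9.50 g; monopotassium phosphate 6.89 g; glucose 12.68 g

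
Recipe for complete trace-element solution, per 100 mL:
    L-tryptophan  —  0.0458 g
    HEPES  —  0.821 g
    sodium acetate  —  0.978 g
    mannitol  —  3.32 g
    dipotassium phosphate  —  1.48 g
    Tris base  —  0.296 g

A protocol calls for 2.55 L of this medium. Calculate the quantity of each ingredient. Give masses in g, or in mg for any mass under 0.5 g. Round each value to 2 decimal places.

Ratio of target to recipe volume: 2550 / 100 = 25.5.
L-tryptophan: 0.0458 g × (2550 mL / 100 mL) = 1.17 g
HEPES: 0.821 g × (2550 mL / 100 mL) = 20.94 g
sodium acetate: 0.978 g × (2550 mL / 100 mL) = 24.94 g
mannitol: 3.32 g × (2550 mL / 100 mL) = 84.66 g
dipotassium phosphate: 1.48 g × (2550 mL / 100 mL) = 37.74 g
Tris base: 0.296 g × (2550 mL / 100 mL) = 7.55 g

L-tryptophan 1.17 g; HEPES 20.94 g; sodium acetate 24.94 g; mannitol 84.66 g; dipotassium phosphate 37.74 g; Tris base 7.55 g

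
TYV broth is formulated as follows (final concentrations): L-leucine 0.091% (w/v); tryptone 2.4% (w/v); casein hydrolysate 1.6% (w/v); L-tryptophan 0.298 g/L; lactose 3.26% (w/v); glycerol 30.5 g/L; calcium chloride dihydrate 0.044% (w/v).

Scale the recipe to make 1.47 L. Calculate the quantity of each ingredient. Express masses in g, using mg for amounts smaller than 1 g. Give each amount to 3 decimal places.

L-leucine 1.338 g; tryptone 35.280 g; casein hydrolysate 23.520 g; L-tryptophan 438.060 mg; lactose 47.922 g; glycerol 44.835 g; calcium chloride dihydrate 646.800 mg

Working volume: 1.47 L.
L-leucine: 0.091 g per 100 mL × 1470 mL ÷ 100 = 1.338 g
tryptone: 2.4 g per 100 mL × 1470 mL ÷ 100 = 35.280 g
casein hydrolysate: 1.6% w/v = 16 g/L → 16 × 1.47 L = 23.520 g
L-tryptophan: 0.298 g/L × 1.47 L = 0.43806 g = 438.060 mg
lactose: 3.26 g per 100 mL × 1470 mL ÷ 100 = 47.922 g
glycerol: 30.5 g/L × 1.47 L = 44.835 g
calcium chloride dihydrate: 0.044 g per 100 mL × 1470 mL ÷ 100 = 0.6468 g = 646.800 mg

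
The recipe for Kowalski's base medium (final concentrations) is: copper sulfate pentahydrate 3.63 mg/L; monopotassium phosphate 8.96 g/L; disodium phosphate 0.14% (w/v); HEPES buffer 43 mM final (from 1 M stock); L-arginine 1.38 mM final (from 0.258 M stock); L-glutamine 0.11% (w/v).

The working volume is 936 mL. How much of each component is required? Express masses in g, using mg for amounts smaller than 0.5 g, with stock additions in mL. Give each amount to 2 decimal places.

copper sulfate pentahydrate 3.40 mg; monopotassium phosphate 8.39 g; disodium phosphate 1.31 g; HEPES buffer 40.25 mL; L-arginine 5.01 mL; L-glutamine 1.03 g

Scale factor relative to 1 L: 0.936.
copper sulfate pentahydrate: 3.63 mg/L × 0.936 L = 3.40 mg
monopotassium phosphate: 8.96 g/L × 0.936 L = 8.39 g
disodium phosphate: 0.14 g per 100 mL × 936 mL ÷ 100 = 1.31 g
HEPES buffer: C1V1 = C2V2 → 43 mM × 936 mL ÷ 1000 mM = 40.25 mL
L-arginine: C1V1 = C2V2 → 1.38 mM × 936 mL ÷ 258 mM = 5.01 mL
L-glutamine: 0.11 g per 100 mL × 936 mL ÷ 100 = 1.03 g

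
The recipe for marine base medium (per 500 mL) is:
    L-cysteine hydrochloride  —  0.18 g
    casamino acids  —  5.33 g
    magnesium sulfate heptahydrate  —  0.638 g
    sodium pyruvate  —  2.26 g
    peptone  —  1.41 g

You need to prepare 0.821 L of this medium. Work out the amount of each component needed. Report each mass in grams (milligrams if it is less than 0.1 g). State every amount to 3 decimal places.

Scale factor = 821 mL / 500 mL = 1.642.
L-cysteine hydrochloride: 0.18 g × (821 mL / 500 mL) = 0.296 g
casamino acids: 5.33 g × (821 mL / 500 mL) = 8.752 g
magnesium sulfate heptahydrate: 0.638 g × (821 mL / 500 mL) = 1.048 g
sodium pyruvate: 2.26 g × (821 mL / 500 mL) = 3.711 g
peptone: 1.41 g × (821 mL / 500 mL) = 2.315 g

L-cysteine hydrochloride 0.296 g; casamino acids 8.752 g; magnesium sulfate heptahydrate 1.048 g; sodium pyruvate 3.711 g; peptone 2.315 g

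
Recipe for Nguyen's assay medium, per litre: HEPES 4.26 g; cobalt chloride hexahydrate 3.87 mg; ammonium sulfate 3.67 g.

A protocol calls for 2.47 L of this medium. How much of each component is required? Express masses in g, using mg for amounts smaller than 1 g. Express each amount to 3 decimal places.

Scale factor = 2470 mL / 1000 mL = 2.47.
HEPES: 4.26 g × (2470 mL / 1000 mL) = 10.522 g
cobalt chloride hexahydrate: 3.87 mg × (2470 mL / 1000 mL) = 9.559 mg
ammonium sulfate: 3.67 g × (2470 mL / 1000 mL) = 9.065 g

HEPES 10.522 g; cobalt chloride hexahydrate 9.559 mg; ammonium sulfate 9.065 g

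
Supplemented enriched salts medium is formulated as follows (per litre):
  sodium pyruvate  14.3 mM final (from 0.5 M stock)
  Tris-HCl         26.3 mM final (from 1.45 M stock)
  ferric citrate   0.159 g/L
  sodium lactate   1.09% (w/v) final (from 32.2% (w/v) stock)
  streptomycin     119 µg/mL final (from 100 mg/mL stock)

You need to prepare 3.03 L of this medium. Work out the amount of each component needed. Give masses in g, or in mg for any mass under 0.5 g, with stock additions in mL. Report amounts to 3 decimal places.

Scale factor relative to 1 L: 3.03.
sodium pyruvate: dilute stock: 14.3 mM × 3030 mL ÷ 500 mM = 86.658 mL
Tris-HCl: dilute stock: 26.3 mM × 3030 mL ÷ 1450 mM = 54.958 mL
ferric citrate: 0.159 g/L × 3.03 L = 0.48177 g = 481.770 mg
sodium lactate: V = C2·V2/C1 = 1.09% ÷ 32.2% × 3030 mL = 102.568 mL
streptomycin: dilute stock: 119 µg/mL × 3030 mL ÷ 100000 µg/mL = 3.606 mL

sodium pyruvate 86.658 mL; Tris-HCl 54.958 mL; ferric citrate 481.770 mg; sodium lactate 102.568 mL; streptomycin 3.606 mL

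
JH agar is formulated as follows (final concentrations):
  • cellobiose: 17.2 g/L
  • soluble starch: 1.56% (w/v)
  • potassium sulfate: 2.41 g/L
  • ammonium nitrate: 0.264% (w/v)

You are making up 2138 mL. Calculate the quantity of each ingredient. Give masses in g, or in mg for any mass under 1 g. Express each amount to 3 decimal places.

Target volume = 2138 mL = 2.138 L.
cellobiose: 17.2 g/L × 2.138 L = 36.774 g
soluble starch: 1.56 g per 100 mL × 2138 mL ÷ 100 = 33.353 g
potassium sulfate: 2.41 g/L × 2.138 L = 5.153 g
ammonium nitrate: 0.264 g per 100 mL × 2138 mL ÷ 100 = 5.644 g

cellobiose 36.774 g; soluble starch 33.353 g; potassium sulfate 5.153 g; ammonium nitrate 5.644 g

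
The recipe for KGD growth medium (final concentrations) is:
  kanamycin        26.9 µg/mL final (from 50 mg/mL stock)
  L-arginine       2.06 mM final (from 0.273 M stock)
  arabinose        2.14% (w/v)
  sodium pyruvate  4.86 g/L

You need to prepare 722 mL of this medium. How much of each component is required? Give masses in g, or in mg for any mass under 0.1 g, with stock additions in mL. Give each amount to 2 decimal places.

Target volume = 722 mL = 0.722 L.
kanamycin: V = C2·V2/C1 = 26.9 µg/mL × 722 mL ÷ 50000 µg/mL = 0.39 mL
L-arginine: dilute stock: 2.06 mM × 722 mL ÷ 273 mM = 5.45 mL
arabinose: 2.14 g per 100 mL × 722 mL ÷ 100 = 15.45 g
sodium pyruvate: 4.86 g/L × 0.722 L = 3.51 g

kanamycin 0.39 mL; L-arginine 5.45 mL; arabinose 15.45 g; sodium pyruvate 3.51 g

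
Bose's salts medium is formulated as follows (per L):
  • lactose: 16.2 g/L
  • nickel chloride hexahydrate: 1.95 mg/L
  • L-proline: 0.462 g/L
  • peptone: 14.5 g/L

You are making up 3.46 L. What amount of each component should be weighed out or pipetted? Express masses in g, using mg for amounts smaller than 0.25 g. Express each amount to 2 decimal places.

Working volume: 3.46 L.
lactose: 16.2 g/L × 3.46 L = 56.05 g
nickel chloride hexahydrate: 1.95 mg/L × 3.46 L = 6.75 mg
L-proline: 0.462 g/L × 3.46 L = 1.60 g
peptone: 14.5 g/L × 3.46 L = 50.17 g

lactose 56.05 g; nickel chloride hexahydrate 6.75 mg; L-proline 1.60 g; peptone 50.17 g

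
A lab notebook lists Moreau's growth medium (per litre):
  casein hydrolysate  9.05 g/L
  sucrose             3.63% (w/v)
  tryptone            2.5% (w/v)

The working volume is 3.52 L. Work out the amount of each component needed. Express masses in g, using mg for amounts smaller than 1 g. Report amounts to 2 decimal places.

Scale factor relative to 1 L: 3.52.
casein hydrolysate: 9.05 g/L × 3.52 L = 31.86 g
sucrose: 3.63% w/v = 36.3 g/L → 36.3 × 3.52 L = 127.78 g
tryptone: 2.5% w/v = 25 g/L → 25 × 3.52 L = 88.00 g

casein hydrolysate 31.86 g; sucrose 127.78 g; tryptone 88.00 g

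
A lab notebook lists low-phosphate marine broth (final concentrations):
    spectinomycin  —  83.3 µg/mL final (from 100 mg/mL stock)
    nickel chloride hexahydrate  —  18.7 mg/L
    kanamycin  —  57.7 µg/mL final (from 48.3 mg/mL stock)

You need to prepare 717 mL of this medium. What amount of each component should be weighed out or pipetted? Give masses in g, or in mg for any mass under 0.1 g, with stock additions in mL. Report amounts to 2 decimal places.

Working volume: 717 mL = 0.717 L.
spectinomycin: V = C2·V2/C1 = 83.3 µg/mL × 717 mL ÷ 100000 µg/mL = 0.60 mL
nickel chloride hexahydrate: 18.7 mg/L × 0.717 L = 13.41 mg
kanamycin: dilute stock: 57.7 µg/mL × 717 mL ÷ 48300 µg/mL = 0.86 mL

spectinomycin 0.60 mL; nickel chloride hexahydrate 13.41 mg; kanamycin 0.86 mL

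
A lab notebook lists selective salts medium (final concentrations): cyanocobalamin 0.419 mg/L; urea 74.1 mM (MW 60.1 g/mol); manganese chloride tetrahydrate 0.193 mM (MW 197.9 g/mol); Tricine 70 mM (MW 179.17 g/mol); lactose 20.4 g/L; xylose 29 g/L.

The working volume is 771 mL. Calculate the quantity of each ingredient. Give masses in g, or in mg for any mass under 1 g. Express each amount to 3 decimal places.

Scale factor relative to 1 L: 0.771.
cyanocobalamin: 0.419 mg/L × 0.771 L = 0.323 mg
urea: 74.1 mmol/L × 60.1 g/mol × 0.771 L ÷ 1000 = 3.434 g
manganese chloride tetrahydrate: 0.193 mmol/L × 197.9 mg/mmol × 0.771 L = 29.448 mg
Tricine: 70 mmol/L × 179.17 g/mol × 0.771 L ÷ 1000 = 9.670 g
lactose: 20.4 g/L × 0.771 L = 15.728 g
xylose: 29 g/L × 0.771 L = 22.359 g

cyanocobalamin 0.323 mg; urea 3.434 g; manganese chloride tetrahydrate 29.448 mg; Tricine 9.670 g; lactose 15.728 g; xylose 22.359 g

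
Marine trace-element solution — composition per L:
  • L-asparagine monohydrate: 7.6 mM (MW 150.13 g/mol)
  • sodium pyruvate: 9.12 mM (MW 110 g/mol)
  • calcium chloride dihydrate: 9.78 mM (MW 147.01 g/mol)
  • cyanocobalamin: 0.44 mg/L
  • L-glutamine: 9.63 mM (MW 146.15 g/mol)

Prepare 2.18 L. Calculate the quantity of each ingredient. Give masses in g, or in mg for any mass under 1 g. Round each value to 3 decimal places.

Working volume: 2.18 L.
L-asparagine monohydrate: 7.6 mmol/L × 150.13 g/mol × 2.18 L ÷ 1000 = 2.487 g
sodium pyruvate: 9.12 mmol/L × 110 g/mol × 2.18 L ÷ 1000 = 2.187 g
calcium chloride dihydrate: 9.78 mmol/L × 147.01 g/mol × 2.18 L ÷ 1000 = 3.134 g
cyanocobalamin: 0.44 mg/L × 2.18 L = 0.959 mg
L-glutamine: 9.63 mmol/L × 146.15 g/mol × 2.18 L ÷ 1000 = 3.068 g

L-asparagine monohydrate 2.487 g; sodium pyruvate 2.187 g; calcium chloride dihydrate 3.134 g; cyanocobalamin 0.959 mg; L-glutamine 3.068 g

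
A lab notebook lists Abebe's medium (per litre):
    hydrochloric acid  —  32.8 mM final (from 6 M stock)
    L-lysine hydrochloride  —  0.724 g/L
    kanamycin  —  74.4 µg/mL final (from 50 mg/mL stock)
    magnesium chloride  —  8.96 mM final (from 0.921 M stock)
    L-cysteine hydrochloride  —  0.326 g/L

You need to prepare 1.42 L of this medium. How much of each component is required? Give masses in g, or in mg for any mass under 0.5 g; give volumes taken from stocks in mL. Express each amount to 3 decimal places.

Scale factor relative to 1 L: 1.42.
hydrochloric acid: V = C2·V2/C1 = 32.8 mM × 1420 mL ÷ 6000 mM = 7.763 mL
L-lysine hydrochloride: 0.724 g/L × 1.42 L = 1.028 g
kanamycin: C1V1 = C2V2 → 74.4 µg/mL × 1420 mL ÷ 50000 µg/mL = 2.113 mL
magnesium chloride: dilute stock: 8.96 mM × 1420 mL ÷ 921 mM = 13.815 mL
L-cysteine hydrochloride: 0.326 g/L × 1.42 L = 0.46292 g = 462.920 mg

hydrochloric acid 7.763 mL; L-lysine hydrochloride 1.028 g; kanamycin 2.113 mL; magnesium chloride 13.815 mL; L-cysteine hydrochloride 462.920 mg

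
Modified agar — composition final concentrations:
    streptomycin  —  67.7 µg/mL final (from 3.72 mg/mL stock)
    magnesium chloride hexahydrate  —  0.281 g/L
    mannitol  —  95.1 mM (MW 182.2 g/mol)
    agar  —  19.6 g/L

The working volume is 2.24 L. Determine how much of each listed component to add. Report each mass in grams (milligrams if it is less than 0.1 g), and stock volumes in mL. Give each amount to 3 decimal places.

Working volume: 2.24 L.
streptomycin: C1V1 = C2V2 → 67.7 µg/mL × 2240 mL ÷ 3720 µg/mL = 40.766 mL
magnesium chloride hexahydrate: 0.281 g/L × 2.24 L = 0.629 g
mannitol: 95.1 mmol/L × 182.2 g/mol × 2.24 L ÷ 1000 = 38.813 g
agar: 19.6 g/L × 2.24 L = 43.904 g

streptomycin 40.766 mL; magnesium chloride hexahydrate 0.629 g; mannitol 38.813 g; agar 43.904 g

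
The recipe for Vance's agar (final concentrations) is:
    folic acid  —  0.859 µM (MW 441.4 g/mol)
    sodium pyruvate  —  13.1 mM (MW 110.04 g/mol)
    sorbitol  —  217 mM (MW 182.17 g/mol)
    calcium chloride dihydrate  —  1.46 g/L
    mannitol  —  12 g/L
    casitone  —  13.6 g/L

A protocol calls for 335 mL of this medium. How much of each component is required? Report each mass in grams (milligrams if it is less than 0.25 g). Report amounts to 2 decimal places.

folic acid 0.13 mg; sodium pyruvate 0.48 g; sorbitol 13.24 g; calcium chloride dihydrate 0.49 g; mannitol 4.02 g; casitone 4.56 g

Working volume: 335 mL = 0.335 L.
folic acid: 0.859 µmol/L × 441.4 g/mol × 0.335 L ÷ 1000 = 0.13 mg
sodium pyruvate: 13.1 mmol/L × 110.04 g/mol × 0.335 L ÷ 1000 = 0.48 g
sorbitol: 217 mmol/L × 182.17 g/mol × 0.335 L ÷ 1000 = 13.24 g
calcium chloride dihydrate: 1.46 g/L × 0.335 L = 0.49 g
mannitol: 12 g/L × 0.335 L = 4.02 g
casitone: 13.6 g/L × 0.335 L = 4.56 g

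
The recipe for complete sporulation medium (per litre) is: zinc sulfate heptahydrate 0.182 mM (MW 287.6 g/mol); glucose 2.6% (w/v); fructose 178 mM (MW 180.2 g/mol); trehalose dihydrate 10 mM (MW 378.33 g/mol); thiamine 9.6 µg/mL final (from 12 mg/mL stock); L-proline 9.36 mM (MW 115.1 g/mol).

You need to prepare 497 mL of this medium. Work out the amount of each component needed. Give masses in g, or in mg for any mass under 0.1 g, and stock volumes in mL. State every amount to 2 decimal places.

zinc sulfate heptahydrate 26.01 mg; glucose 12.92 g; fructose 15.94 g; trehalose dihydrate 1.88 g; thiamine 0.40 mL; L-proline 0.54 g

Scale factor relative to 1 L: 0.497.
zinc sulfate heptahydrate: 0.182 mmol/L × 287.6 mg/mmol × 0.497 L = 26.01 mg
glucose: 2.6 g per 100 mL × 497 mL ÷ 100 = 12.92 g
fructose: 178 mmol/L × 180.2 g/mol × 0.497 L ÷ 1000 = 15.94 g
trehalose dihydrate: 10 mmol/L × 378.33 g/mol × 0.497 L ÷ 1000 = 1.88 g
thiamine: V = C2·V2/C1 = 9.6 µg/mL × 497 mL ÷ 12000 µg/mL = 0.40 mL
L-proline: 9.36 mmol/L × 115.1 g/mol × 0.497 L ÷ 1000 = 0.54 g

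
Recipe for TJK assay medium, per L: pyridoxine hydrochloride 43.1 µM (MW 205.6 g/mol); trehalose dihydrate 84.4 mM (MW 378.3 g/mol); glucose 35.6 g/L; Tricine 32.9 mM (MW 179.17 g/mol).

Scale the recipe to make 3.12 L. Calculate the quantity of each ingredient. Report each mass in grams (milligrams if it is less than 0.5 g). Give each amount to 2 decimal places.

pyridoxine hydrochloride 27.65 mg; trehalose dihydrate 99.62 g; glucose 111.07 g; Tricine 18.39 g

Scale factor relative to 1 L: 3.12.
pyridoxine hydrochloride: 43.1 µmol/L × 205.6 g/mol × 3.12 L ÷ 1000 = 27.65 mg
trehalose dihydrate: 84.4 mmol/L × 378.3 g/mol × 3.12 L ÷ 1000 = 99.62 g
glucose: 35.6 g/L × 3.12 L = 111.07 g
Tricine: 32.9 mmol/L × 179.17 g/mol × 3.12 L ÷ 1000 = 18.39 g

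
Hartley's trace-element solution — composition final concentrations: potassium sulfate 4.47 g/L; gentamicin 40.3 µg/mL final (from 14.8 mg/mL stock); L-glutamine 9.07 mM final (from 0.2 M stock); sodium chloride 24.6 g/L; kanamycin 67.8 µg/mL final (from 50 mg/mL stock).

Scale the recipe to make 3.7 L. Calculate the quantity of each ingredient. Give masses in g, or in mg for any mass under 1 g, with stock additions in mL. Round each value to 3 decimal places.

Scale factor relative to 1 L: 3.7.
potassium sulfate: 4.47 g/L × 3.7 L = 16.539 g
gentamicin: C1V1 = C2V2 → 40.3 µg/mL × 3700 mL ÷ 14800 µg/mL = 10.075 mL
L-glutamine: dilute stock: 9.07 mM × 3700 mL ÷ 200 mM = 167.795 mL
sodium chloride: 24.6 g/L × 3.7 L = 91.020 g
kanamycin: V = C2·V2/C1 = 67.8 µg/mL × 3700 mL ÷ 50000 µg/mL = 5.017 mL

potassium sulfate 16.539 g; gentamicin 10.075 mL; L-glutamine 167.795 mL; sodium chloride 91.020 g; kanamycin 5.017 mL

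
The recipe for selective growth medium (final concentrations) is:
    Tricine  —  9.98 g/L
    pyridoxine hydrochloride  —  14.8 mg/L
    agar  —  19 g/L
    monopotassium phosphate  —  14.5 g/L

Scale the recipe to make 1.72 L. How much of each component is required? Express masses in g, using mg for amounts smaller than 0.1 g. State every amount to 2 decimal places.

Working volume: 1.72 L.
Tricine: 9.98 g/L × 1.72 L = 17.17 g
pyridoxine hydrochloride: 14.8 mg/L × 1.72 L = 25.46 mg
agar: 19 g/L × 1.72 L = 32.68 g
monopotassium phosphate: 14.5 g/L × 1.72 L = 24.94 g

Tricine 17.17 g; pyridoxine hydrochloride 25.46 mg; agar 32.68 g; monopotassium phosphate 24.94 g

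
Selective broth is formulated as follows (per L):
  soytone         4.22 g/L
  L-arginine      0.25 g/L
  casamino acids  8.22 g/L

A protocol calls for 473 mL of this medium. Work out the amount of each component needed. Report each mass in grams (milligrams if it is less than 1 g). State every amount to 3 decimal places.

soytone 1.996 g; L-arginine 118.250 mg; casamino acids 3.888 g

Scale factor relative to 1 L: 0.473.
soytone: 4.22 g/L × 0.473 L = 1.996 g
L-arginine: 0.25 g/L × 0.473 L = 0.11825 g = 118.250 mg
casamino acids: 8.22 g/L × 0.473 L = 3.888 g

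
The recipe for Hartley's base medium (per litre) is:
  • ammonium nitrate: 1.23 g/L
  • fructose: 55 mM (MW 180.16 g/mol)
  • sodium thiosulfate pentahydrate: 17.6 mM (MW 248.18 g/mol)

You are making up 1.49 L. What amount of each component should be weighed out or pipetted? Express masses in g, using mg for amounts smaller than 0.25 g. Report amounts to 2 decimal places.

Working volume: 1.49 L.
ammonium nitrate: 1.23 g/L × 1.49 L = 1.83 g
fructose: 55 mmol/L × 180.16 g/mol × 1.49 L ÷ 1000 = 14.76 g
sodium thiosulfate pentahydrate: 17.6 mmol/L × 248.18 g/mol × 1.49 L ÷ 1000 = 6.51 g

ammonium nitrate 1.83 g; fructose 14.76 g; sodium thiosulfate pentahydrate 6.51 g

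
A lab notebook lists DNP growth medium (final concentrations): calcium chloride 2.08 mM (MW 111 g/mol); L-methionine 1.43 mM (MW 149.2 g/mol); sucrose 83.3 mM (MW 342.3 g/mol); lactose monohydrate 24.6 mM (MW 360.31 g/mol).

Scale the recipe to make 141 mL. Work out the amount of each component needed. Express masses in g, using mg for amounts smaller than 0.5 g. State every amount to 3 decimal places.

Target volume = 141 mL = 0.141 L.
calcium chloride: 2.08 mmol/L × 111 mg/mmol × 0.141 L = 32.554 mg
L-methionine: 1.43 mmol/L × 149.2 mg/mmol × 0.141 L = 30.083 mg
sucrose: 83.3 mmol/L × 342.3 g/mol × 0.141 L ÷ 1000 = 4.020 g
lactose monohydrate: 24.6 mmol/L × 360.31 g/mol × 0.141 L ÷ 1000 = 1.250 g

calcium chloride 32.554 mg; L-methionine 30.083 mg; sucrose 4.020 g; lactose monohydrate 1.250 g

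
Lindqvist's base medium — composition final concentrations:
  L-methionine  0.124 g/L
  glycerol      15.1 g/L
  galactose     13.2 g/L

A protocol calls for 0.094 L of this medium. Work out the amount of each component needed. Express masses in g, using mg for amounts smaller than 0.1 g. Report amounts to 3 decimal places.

L-methionine 11.656 mg; glycerol 1.419 g; galactose 1.241 g

Scale factor relative to 1 L: 0.094.
L-methionine: 0.124 g/L × 0.094 L = 0.011656 g = 11.656 mg
glycerol: 15.1 g/L × 0.094 L = 1.419 g
galactose: 13.2 g/L × 0.094 L = 1.241 g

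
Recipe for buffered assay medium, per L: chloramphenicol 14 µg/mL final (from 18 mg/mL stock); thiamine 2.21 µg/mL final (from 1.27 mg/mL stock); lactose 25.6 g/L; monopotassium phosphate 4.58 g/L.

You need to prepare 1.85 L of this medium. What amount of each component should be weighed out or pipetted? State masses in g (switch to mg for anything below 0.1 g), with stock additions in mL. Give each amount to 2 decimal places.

Working volume: 1.85 L.
chloramphenicol: V = C2·V2/C1 = 14 µg/mL × 1850 mL ÷ 18000 µg/mL = 1.44 mL
thiamine: dilute stock: 2.21 µg/mL × 1850 mL ÷ 1270 µg/mL = 3.22 mL
lactose: 25.6 g/L × 1.85 L = 47.36 g
monopotassium phosphate: 4.58 g/L × 1.85 L = 8.47 g

chloramphenicol 1.44 mL; thiamine 3.22 mL; lactose 47.36 g; monopotassium phosphate 8.47 g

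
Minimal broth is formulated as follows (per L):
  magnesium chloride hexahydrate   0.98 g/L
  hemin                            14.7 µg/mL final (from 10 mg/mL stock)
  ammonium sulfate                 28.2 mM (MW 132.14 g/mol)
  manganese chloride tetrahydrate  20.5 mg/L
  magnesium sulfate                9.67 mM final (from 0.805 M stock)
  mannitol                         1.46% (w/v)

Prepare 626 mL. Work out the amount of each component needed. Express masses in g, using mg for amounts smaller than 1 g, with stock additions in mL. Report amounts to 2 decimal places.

Target volume = 626 mL = 0.626 L.
magnesium chloride hexahydrate: 0.98 g/L × 0.626 L = 0.61348 g = 613.48 mg
hemin: C1V1 = C2V2 → 14.7 µg/mL × 626 mL ÷ 10000 µg/mL = 0.92 mL
ammonium sulfate: 28.2 mmol/L × 132.14 g/mol × 0.626 L ÷ 1000 = 2.33 g
manganese chloride tetrahydrate: 20.5 mg/L × 0.626 L = 12.83 mg
magnesium sulfate: V = C2·V2/C1 = 9.67 mM × 626 mL ÷ 805 mM = 7.52 mL
mannitol: 1.46% w/v = 14.6 g/L → 14.6 × 0.626 L = 9.14 g

magnesium chloride hexahydrate 613.48 mg; hemin 0.92 mL; ammonium sulfate 2.33 g; manganese chloride tetrahydrate 12.83 mg; magnesium sulfate 7.52 mL; mannitol 9.14 g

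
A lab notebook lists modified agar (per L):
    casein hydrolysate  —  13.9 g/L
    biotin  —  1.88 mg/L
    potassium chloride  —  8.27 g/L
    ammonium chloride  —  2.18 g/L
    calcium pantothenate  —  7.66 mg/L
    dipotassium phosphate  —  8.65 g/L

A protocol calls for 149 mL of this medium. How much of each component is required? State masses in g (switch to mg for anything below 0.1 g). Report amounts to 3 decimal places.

casein hydrolysate 2.071 g; biotin 0.280 mg; potassium chloride 1.232 g; ammonium chloride 0.325 g; calcium pantothenate 1.141 mg; dipotassium phosphate 1.289 g

Target volume = 149 mL = 0.149 L.
casein hydrolysate: 13.9 g/L × 0.149 L = 2.071 g
biotin: 1.88 mg/L × 0.149 L = 0.280 mg
potassium chloride: 8.27 g/L × 0.149 L = 1.232 g
ammonium chloride: 2.18 g/L × 0.149 L = 0.325 g
calcium pantothenate: 7.66 mg/L × 0.149 L = 1.141 mg
dipotassium phosphate: 8.65 g/L × 0.149 L = 1.289 g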